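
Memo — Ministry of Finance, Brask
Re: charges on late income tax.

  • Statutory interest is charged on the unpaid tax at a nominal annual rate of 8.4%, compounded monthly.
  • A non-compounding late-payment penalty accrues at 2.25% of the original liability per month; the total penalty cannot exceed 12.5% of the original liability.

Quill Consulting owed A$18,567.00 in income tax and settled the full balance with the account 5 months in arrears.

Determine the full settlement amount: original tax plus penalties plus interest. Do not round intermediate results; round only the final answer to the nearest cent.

A$21,314.79

Penalty: 5 × 2.25% × A$18,567.00 = A$2,088.79… (below the 12.5% cap of A$2,320.88…)
Interest (8.4%/yr ÷ 12 = 0.7%/month): A$18,567.00 × ((1 + 0.007)^5 − 1) = A$659.0067…
Total = A$18,567.00 + A$2,088.7875 + A$659.0067… = A$21,314.79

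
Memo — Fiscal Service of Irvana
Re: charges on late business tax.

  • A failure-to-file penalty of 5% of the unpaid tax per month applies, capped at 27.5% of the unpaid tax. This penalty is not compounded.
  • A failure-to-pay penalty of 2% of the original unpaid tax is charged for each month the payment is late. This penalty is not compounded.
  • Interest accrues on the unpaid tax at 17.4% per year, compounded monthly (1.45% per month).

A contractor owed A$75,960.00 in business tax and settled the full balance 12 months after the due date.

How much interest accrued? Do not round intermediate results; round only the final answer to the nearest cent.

Interest: A$75,960.00 × ((1 + 0.0145)^12 − 1) = A$75,960.00 × 0.1885696… = A$14,323.7465…

A$14,323.75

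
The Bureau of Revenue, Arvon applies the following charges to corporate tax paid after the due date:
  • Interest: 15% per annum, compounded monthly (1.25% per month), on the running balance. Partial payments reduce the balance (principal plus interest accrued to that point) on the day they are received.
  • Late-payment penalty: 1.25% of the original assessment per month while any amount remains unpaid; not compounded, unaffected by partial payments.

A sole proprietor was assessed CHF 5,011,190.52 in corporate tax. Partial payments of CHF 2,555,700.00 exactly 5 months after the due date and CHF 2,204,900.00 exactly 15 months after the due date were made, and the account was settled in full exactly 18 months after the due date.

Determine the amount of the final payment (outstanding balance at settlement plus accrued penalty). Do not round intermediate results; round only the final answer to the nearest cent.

Balance at month 5: CHF 5,011,190.5200 × (1 + 0.0125)^5 = CHF 5,332,318.4007…
After CHF 2,555,700.00 payment: CHF 5,332,318.4007… − CHF 2,555,700.00 = CHF 2,776,618.4007…
Balance at month 15: CHF 2,776,618.4007… × (1 + 0.0125)^10 = CHF 3,143,884.0203…
After CHF 2,204,900.00 payment: CHF 3,143,884.0203… − CHF 2,204,900.00 = CHF 938,984.0203…
Balance at month 18: CHF 938,984.0203… × (1 + 0.0125)^3 = CHF 974,637.9038…
Penalty: 18 × 1.25% × CHF 5,011,190.52 = CHF 1,127,517.87…
Final settlement = outstanding balance + penalty = CHF 974,637.9038… + CHF 1,127,517.87… = CHF 2,102,155.77

CHF 2,102,155.77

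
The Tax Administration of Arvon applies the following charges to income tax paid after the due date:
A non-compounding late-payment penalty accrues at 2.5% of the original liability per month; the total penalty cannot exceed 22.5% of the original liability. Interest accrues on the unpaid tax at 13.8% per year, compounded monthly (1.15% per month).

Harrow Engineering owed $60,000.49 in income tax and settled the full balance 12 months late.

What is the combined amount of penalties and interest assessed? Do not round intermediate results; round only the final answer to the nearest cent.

$22,324.50

Penalty (uncapped): 12 × 2.5% × $60,000.49 = $18,000.15…; cap = 22.5% × $60,000.49 = $13,500.11… → penalty = $13,500.11…
Interest: $60,000.49 × ((1 + 0.0115)^12 − 1) = $60,000.49 × 0.1470719… = $8,824.3868…
Penalties + interest = $13,500.1103… + $8,824.3868… = $22,324.50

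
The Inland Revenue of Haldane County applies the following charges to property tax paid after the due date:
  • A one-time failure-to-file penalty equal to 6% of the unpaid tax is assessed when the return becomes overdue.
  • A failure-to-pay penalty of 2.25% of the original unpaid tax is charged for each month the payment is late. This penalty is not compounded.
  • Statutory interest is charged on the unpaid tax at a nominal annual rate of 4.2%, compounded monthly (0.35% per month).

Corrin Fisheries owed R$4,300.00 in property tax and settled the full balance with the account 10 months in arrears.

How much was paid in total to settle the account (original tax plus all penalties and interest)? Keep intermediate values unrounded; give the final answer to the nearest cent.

Failure-to-file penalty: 6% × R$4,300.00 = R$258.00
Failure-to-pay penalty = 2.25% × R$4,300.00 × 10 mo = R$967.50
Interest: R$4,300.00 × ((1 + 0.0035)^10 − 1) = R$4,300.00 × 0.0355564… = R$152.8926…
Total = R$4,300.00 + R$1,225.5000 + R$152.8926… = R$5,678.39

R$5,678.39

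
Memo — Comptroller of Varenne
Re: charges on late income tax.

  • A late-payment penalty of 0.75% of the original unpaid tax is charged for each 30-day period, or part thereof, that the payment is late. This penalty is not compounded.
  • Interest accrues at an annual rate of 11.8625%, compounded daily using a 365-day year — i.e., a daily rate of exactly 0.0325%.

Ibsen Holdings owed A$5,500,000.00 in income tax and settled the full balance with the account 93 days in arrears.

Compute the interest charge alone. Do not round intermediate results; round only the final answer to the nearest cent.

Interest: A$5,500,000.00 × ((1 + 0.000325)^93 − 1) = A$5,500,000.00 × 0.03068135… = A$168,747.4313…

A$168,747.43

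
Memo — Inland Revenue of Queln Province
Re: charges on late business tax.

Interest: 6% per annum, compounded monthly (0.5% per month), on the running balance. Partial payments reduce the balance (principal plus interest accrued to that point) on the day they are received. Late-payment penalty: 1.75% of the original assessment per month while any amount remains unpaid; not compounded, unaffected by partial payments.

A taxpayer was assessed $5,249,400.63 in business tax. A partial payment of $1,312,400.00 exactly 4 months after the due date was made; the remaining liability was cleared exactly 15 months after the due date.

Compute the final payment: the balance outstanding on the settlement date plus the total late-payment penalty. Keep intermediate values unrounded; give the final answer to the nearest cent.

$5,648,742.22

Balance at month 4: $5,249,400.6300 × (1 + 0.005)^4 = $5,355,178.6807…
After $1,312,400.00 payment: $5,355,178.6807… − $1,312,400.00 = $4,042,778.6807…
Balance at month 15: $4,042,778.6807… × (1 + 0.005)^11 = $4,270,774.5508…
Penalty: 15 × 1.75% × $5,249,400.63 = $1,377,967.67…
Final settlement = outstanding balance + penalty = $4,270,774.5508… + $1,377,967.67… = $5,648,742.22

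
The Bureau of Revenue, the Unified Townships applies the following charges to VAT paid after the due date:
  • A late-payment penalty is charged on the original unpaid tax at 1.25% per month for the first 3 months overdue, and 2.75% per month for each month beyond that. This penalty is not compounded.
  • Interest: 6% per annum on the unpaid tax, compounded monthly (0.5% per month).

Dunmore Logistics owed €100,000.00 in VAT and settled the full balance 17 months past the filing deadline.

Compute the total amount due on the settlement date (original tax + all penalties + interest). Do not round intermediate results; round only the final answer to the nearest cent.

€151,098.65

Penalty, months 1–3: 3 × 1.25% × €100,000.00 = €3,750.00
Penalty, months 4–17: 14 × 2.75% × €100,000.00 = €38,500.00
Interest: €100,000.00 × ((1 + 0.005)^17 − 1) = €100,000.00 × 0.0884865… = €8,848.6507…
Total = €100,000.00 + €42,250.0000 + €8,848.6507… = €151,098.65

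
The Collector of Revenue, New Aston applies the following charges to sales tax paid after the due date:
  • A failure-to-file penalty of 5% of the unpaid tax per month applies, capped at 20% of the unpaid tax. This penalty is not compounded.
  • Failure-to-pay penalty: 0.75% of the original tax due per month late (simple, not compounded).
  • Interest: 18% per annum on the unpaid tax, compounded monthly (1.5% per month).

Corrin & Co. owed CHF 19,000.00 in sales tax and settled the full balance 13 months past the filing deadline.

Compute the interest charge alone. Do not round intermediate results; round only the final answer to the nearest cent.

Interest: CHF 19,000.00 × ((1 + 0.015)^13 − 1) = CHF 19,000.00 × 0.2135524… = CHF 4,057.4964…

CHF 4,057.50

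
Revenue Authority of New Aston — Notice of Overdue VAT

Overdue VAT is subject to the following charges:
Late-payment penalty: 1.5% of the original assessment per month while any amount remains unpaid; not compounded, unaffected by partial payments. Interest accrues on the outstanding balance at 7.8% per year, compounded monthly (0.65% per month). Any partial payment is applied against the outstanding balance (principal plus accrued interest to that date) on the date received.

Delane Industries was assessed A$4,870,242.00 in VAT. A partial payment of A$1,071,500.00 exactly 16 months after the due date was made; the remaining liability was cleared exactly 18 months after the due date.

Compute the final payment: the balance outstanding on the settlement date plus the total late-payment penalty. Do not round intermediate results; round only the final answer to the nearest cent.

A$5,702,151.83

Balance at month 16: A$4,870,242.0000 × (1 + 0.0065)^16 = A$5,402,204.3618…
After A$1,071,500.00 payment: A$5,402,204.3618… − A$1,071,500.00 = A$4,330,704.3618…
Balance at month 18: A$4,330,704.3618… × (1 + 0.0065)^2 = A$4,387,186.4907…
Penalty: 18 × 1.5% × A$4,870,242.00 = A$1,314,965.34
Final settlement = outstanding balance + penalty = A$4,387,186.4907… + A$1,314,965.34 = A$5,702,151.83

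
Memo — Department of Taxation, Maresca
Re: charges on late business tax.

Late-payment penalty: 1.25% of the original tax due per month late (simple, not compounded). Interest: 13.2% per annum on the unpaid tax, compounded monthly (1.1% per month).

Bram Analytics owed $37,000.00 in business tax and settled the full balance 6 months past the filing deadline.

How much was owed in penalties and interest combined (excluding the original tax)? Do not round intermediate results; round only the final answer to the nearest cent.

Late-payment penalty: 6 × 1.25% × $37,000.00 = $2,775.00
Interest: $37,000.00 × ((1 + 0.011)^6 − 1) = $37,000.00 × 0.0678418… = $2,510.1481…
Penalties + interest = $2,775.0000 + $2,510.1481… = $5,285.15

$5,285.15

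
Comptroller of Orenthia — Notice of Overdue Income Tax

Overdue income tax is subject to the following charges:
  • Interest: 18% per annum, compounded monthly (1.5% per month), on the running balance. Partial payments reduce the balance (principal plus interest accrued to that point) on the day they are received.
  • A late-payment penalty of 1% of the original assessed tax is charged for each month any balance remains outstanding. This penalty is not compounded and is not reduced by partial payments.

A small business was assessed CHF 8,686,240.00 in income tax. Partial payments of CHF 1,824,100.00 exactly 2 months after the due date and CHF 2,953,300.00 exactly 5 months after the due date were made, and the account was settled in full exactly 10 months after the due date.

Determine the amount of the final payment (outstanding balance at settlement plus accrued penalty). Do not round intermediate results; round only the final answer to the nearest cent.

CHF 5,712,982.16

Balance at month 2: CHF 8,686,240.0000 × (1 + 0.015)^2 = CHF 8,948,781.6040
After CHF 1,824,100.00 payment: CHF 8,948,781.6040 − CHF 1,824,100.00 = CHF 7,124,681.6040
Balance at month 5: CHF 7,124,681.6040 × (1 + 0.015)^3 = CHF 7,450,125.4821…
After CHF 2,953,300.00 payment: CHF 7,450,125.4821… − CHF 2,953,300.00 = CHF 4,496,825.4821…
Balance at month 10: CHF 4,496,825.4821… × (1 + 0.015)^5 = CHF 4,844,358.1601…
Penalty: 10 × 1% × CHF 8,686,240.00 = CHF 868,624.00
Final settlement = outstanding balance + penalty = CHF 4,844,358.1601… + CHF 868,624.00 = CHF 5,712,982.16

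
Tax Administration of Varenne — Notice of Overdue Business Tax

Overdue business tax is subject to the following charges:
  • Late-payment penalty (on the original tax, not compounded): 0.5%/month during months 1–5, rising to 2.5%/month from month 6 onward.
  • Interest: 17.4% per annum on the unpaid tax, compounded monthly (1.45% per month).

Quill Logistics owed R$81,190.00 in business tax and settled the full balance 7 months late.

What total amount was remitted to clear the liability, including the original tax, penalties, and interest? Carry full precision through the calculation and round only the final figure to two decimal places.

R$95,887.30

Penalty, months 1–5: 5 × 0.5% × R$81,190.00 = R$2,029.75
Penalty, months 6–7: 2 × 2.5% × R$81,190.00 = R$4,059.50
Interest: R$81,190.00 × ((1 + 0.0145)^7 − 1) = R$81,190.00 × 0.1060235… = R$8,608.0490…
Total = R$81,190.00 + R$6,089.2500 + R$8,608.0490… = R$95,887.30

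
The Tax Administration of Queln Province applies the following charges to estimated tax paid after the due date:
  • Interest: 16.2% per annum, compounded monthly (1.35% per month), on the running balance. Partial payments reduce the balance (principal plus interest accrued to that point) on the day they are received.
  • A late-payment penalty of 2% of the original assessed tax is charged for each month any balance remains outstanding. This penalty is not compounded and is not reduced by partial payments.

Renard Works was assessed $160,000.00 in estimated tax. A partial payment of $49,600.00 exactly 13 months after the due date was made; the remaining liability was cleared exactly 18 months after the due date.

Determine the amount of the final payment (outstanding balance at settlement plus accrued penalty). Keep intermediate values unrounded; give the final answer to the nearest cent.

$208,239.98

Balance at month 13: $160,000.0000 × (1 + 0.0135)^13 = $190,470.9606…
After $49,600.00 payment: $190,470.9606… − $49,600.00 = $140,870.9606…
Balance at month 18: $140,870.9606… × (1 + 0.0135)^5 = $150,639.9772…
Penalty: 18 × 2% × $160,000.00 = $57,600.00
Final settlement = outstanding balance + penalty = $150,639.9772… + $57,600.00 = $208,239.98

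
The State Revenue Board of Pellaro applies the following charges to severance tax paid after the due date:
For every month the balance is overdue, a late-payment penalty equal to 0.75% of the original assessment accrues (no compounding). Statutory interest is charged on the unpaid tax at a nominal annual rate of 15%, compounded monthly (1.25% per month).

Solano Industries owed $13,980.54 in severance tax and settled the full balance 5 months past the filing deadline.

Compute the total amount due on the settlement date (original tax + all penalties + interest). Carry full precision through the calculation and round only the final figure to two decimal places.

$15,400.71

Late-payment penalty: 5 × 0.75% × $13,980.54 = $524.27…
Interest: $13,980.54 × ((1 + 0.0125)^5 − 1) = $13,980.54 × 0.0640822… = $895.9031…
Total = $13,980.54 + $524.2703… + $895.9031… = $15,400.71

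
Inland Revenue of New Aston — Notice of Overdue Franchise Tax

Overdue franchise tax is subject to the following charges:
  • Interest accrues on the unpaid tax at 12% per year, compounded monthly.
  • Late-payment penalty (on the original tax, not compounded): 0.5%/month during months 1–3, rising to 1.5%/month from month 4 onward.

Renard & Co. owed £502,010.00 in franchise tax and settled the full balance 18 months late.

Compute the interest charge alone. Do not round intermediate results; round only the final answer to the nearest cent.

£98,467.99

Interest (12%/yr ÷ 12 = 1%/month): £502,010.00 × ((1 + 0.01)^18 − 1) = £98,467.9943…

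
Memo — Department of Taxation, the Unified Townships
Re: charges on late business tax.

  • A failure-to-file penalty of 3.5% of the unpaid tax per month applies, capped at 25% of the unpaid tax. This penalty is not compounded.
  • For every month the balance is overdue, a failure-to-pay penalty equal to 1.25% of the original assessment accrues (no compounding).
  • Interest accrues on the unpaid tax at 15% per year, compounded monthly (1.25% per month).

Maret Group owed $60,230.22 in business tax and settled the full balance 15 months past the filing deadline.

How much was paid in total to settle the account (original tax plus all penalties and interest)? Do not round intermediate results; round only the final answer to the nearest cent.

Failure-to-file: 15 × 3.5% × $60,230.22 = $31,620.87…, capped at 25% × $60,230.22 = $15,057.56…
Failure-to-pay penalty: 15 × 1.25% × $60,230.22 = $11,293.17…
Interest: $60,230.22 × ((1 + 0.0125)^15 − 1) = $60,230.22 × 0.2048292… = $12,336.9067…
Total = $60,230.22 + $26,350.7213… + $12,336.9067… = $98,917.85

$98,917.85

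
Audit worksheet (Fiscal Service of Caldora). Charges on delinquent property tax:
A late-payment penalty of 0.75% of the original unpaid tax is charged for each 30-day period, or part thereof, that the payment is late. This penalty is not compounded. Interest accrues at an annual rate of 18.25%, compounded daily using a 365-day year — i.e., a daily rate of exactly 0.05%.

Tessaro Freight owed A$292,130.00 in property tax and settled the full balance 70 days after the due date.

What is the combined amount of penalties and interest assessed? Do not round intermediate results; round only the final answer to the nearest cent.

Penalty periods: ⌈70/30⌉ = 3; penalty = 3 × 0.75% × A$292,130.00 = A$6,572.93…
Interest: A$292,130.00 × ((1 + 0.0005)^70 − 1) = A$292,130.00 × 0.03561065… = A$10,402.9392…
Penalties + interest = A$6,572.9250 + A$10,402.9392… = A$16,975.86

A$16,975.86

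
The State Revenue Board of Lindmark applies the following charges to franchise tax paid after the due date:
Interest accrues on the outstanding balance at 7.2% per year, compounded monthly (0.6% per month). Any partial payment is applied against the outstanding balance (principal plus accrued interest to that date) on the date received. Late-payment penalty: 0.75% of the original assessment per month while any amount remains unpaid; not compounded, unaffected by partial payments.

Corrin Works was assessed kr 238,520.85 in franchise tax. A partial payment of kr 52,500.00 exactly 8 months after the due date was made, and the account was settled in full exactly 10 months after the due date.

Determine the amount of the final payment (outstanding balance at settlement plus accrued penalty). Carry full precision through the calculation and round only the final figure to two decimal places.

Balance at month 8: kr 238,520.8500 × (1 + 0.006)^8 = kr 250,213.1867…
After kr 52,500.00 payment: kr 250,213.1867… − kr 52,500.00 = kr 197,713.1867…
Balance at month 10: kr 197,713.1867… × (1 + 0.006)^2 = kr 200,092.8626…
Penalty: 10 × 0.75% × kr 238,520.85 = kr 17,889.06…
Final settlement = outstanding balance + penalty = kr 200,092.8626… + kr 17,889.06… = kr 217,981.93

kr 217,981.93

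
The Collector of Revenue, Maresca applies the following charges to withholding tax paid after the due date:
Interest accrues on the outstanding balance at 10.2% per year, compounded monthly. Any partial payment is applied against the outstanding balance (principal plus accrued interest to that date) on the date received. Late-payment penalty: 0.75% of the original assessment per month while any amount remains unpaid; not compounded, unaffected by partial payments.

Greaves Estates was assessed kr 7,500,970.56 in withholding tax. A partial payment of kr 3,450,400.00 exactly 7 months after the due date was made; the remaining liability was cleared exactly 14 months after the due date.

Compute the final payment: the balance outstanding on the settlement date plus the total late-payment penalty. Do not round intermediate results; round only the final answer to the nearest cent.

Monthly rate = 10.2% ÷ 12 = 0.85%
Balance at month 7: kr 7,500,970.5600 × (1 + 0.0085)^7 = kr 7,958,821.7620…
After kr 3,450,400.00 payment: kr 7,958,821.7620… − kr 3,450,400.00 = kr 4,508,421.7620…
Balance at month 14: kr 4,508,421.7620… × (1 + 0.0085)^7 = kr 4,783,610.9934…
Penalty: 14 × 0.75% × kr 7,500,970.56 = kr 787,601.91…
Final settlement = outstanding balance + penalty = kr 4,783,610.9934… + kr 787,601.91… = kr 5,571,212.90

kr 5,571,212.90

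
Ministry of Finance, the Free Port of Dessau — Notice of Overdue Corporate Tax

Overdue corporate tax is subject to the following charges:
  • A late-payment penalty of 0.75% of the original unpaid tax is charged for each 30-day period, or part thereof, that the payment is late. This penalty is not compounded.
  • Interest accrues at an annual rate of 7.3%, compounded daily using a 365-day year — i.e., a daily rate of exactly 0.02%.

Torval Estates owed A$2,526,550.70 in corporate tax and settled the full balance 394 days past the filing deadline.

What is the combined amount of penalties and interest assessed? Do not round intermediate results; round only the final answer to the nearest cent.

Penalty periods: ⌈394/30⌉ = 14; penalty = 14 × 0.75% × A$2,526,550.70 = A$265,287.82…
Interest: A$2,526,550.70 × ((1 + 0.0002)^394 − 1) = A$2,526,550.70 × 0.08197938… = A$207,125.0548…
Penalties + interest = A$265,287.8235 + A$207,125.0548… = A$472,412.88

A$472,412.88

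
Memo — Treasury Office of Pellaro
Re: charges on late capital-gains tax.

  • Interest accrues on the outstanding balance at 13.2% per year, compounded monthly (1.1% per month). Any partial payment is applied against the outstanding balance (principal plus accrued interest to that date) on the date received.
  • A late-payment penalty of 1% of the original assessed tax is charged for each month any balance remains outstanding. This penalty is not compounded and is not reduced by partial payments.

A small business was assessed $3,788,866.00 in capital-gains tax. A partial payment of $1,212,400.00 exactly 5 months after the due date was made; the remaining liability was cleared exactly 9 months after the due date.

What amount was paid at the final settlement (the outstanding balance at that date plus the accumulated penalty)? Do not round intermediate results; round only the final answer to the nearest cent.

Balance at month 5: $3,788,866.0000 × (1 + 0.011)^5 = $4,001,888.8656…
After $1,212,400.00 payment: $4,001,888.8656… − $1,212,400.00 = $2,789,488.8656…
Balance at month 9: $2,789,488.8656… × (1 + 0.011)^4 = $2,914,266.4367…
Penalty: 9 × 1% × $3,788,866.00 = $340,997.94
Final settlement = outstanding balance + penalty = $2,914,266.4367… + $340,997.94 = $3,255,264.38

$3,255,264.38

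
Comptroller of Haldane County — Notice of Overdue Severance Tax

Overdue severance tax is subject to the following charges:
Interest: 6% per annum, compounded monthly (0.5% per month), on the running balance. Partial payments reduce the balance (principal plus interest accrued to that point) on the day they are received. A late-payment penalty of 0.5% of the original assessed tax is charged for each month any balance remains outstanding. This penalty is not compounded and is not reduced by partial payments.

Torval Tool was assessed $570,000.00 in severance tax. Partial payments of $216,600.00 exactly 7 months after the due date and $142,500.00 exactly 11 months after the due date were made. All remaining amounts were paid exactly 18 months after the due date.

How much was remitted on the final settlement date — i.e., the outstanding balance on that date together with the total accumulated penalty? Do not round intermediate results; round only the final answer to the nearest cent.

$298,461.22

Balance at month 7: $570,000.0000 × (1 + 0.005)^7 = $590,251.7563…
After $216,600.00 payment: $590,251.7563… − $216,600.00 = $373,651.7563…
Balance at month 11: $373,651.7563… × (1 + 0.005)^4 = $381,181.0262…
After $142,500.00 payment: $381,181.0262… − $142,500.00 = $238,681.0262…
Balance at month 18: $238,681.0262… × (1 + 0.005)^7 = $247,161.2191…
Penalty: 18 × 0.5% × $570,000.00 = $51,300.00
Final settlement = outstanding balance + penalty = $247,161.2191… + $51,300.00 = $298,461.22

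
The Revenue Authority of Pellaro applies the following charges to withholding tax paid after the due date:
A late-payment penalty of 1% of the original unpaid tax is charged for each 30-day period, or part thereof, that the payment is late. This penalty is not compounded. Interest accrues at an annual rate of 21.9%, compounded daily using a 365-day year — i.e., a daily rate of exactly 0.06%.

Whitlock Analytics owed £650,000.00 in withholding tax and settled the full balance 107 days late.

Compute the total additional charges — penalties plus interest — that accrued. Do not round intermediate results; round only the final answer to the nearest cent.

£69,085.32

Penalty periods: ⌈107/30⌉ = 4; penalty = 4 × 1% × £650,000.00 = £26,000.00
Interest: £650,000.00 × ((1 + 0.0006)^107 − 1) = £650,000.00 × 0.06628511… = £43,085.3215…
Penalties + interest = £26,000.0000 + £43,085.3215… = £69,085.32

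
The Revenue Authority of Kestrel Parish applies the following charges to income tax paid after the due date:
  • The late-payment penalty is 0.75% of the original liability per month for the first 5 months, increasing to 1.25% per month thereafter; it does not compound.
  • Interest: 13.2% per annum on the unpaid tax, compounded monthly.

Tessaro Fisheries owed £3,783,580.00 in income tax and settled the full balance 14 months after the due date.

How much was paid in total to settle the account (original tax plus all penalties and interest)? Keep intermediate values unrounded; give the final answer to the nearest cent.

£4,977,339.09

Penalty, months 1–5: 5 × 0.75% × £3,783,580.00 = £141,884.25
Penalty, months 6–14: 9 × 1.25% × £3,783,580.00 = £425,652.75
Interest (13.2%/yr ÷ 12 = 1.1%/month): £3,783,580.00 × ((1 + 0.011)^14 − 1) = £626,222.0944…
Total = £3,783,580.00 + £567,537.0000 + £626,222.0944… = £4,977,339.09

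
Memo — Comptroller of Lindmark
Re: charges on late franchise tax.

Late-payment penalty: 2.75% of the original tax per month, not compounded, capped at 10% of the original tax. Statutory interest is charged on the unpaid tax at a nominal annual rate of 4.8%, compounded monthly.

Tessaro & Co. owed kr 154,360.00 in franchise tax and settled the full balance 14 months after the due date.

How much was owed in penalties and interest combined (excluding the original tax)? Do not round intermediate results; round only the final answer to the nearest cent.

kr 24,308.54

Penalty (uncapped): 14 × 2.75% × kr 154,360.00 = kr 59,428.60; cap = 10% × kr 154,360.00 = kr 15,436.00 → penalty = kr 15,436.00
Interest (4.8%/yr ÷ 12 = 0.4%/month): kr 154,360.00 × ((1 + 0.004)^14 − 1) = kr 8,872.5440…
Penalties + interest = kr 15,436.0000 + kr 8,872.5440… = kr 24,308.54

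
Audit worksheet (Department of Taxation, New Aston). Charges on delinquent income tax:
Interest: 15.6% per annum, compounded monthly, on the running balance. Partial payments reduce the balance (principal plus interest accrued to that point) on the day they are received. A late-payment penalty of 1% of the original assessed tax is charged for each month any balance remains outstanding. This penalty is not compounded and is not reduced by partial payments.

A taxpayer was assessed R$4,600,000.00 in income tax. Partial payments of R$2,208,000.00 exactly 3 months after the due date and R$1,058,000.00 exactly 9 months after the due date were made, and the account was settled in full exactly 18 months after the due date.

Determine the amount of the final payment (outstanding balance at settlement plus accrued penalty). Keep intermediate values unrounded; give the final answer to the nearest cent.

Monthly rate = 15.6% ÷ 12 = 1.3%
Balance at month 3: R$4,600,000.0000 × (1 + 0.013)^3 = R$4,781,742.3062
After R$2,208,000.00 payment: R$4,781,742.3062 − R$2,208,000.00 = R$2,573,742.3062
Balance at month 9: R$2,573,742.3062 × (1 + 0.013)^6 = R$2,781,132.8414…
After R$1,058,000.00 payment: R$2,781,132.8414… − R$1,058,000.00 = R$1,723,132.8414…
Balance at month 18: R$1,723,132.8414… × (1 + 0.013)^9 = R$1,935,547.2071…
Penalty: 18 × 1% × R$4,600,000.00 = R$828,000.00
Final settlement = outstanding balance + penalty = R$1,935,547.2071… + R$828,000.00 = R$2,763,547.21

R$2,763,547.21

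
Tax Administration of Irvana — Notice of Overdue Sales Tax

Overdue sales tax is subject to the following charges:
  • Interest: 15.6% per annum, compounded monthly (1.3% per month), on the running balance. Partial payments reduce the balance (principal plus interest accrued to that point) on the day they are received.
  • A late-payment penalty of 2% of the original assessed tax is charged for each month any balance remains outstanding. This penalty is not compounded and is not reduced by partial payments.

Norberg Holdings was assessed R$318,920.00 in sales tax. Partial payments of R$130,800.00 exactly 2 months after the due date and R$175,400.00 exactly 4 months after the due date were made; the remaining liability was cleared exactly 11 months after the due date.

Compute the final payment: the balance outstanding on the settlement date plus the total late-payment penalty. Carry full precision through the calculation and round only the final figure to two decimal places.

Balance at month 2: R$318,920.0000 × (1 + 0.013)^2 = R$327,265.8175…
After R$130,800.00 payment: R$327,265.8175… − R$130,800.00 = R$196,465.8175…
Balance at month 4: R$196,465.8175… × (1 + 0.013)^2 = R$201,607.1315…
After R$175,400.00 payment: R$201,607.1315… − R$175,400.00 = R$26,207.1315…
Balance at month 11: R$26,207.1315… × (1 + 0.013)^7 = R$28,687.0311…
Penalty: 11 × 2% × R$318,920.00 = R$70,162.40
Final settlement = outstanding balance + penalty = R$28,687.0311… + R$70,162.40 = R$98,849.43

R$98,849.43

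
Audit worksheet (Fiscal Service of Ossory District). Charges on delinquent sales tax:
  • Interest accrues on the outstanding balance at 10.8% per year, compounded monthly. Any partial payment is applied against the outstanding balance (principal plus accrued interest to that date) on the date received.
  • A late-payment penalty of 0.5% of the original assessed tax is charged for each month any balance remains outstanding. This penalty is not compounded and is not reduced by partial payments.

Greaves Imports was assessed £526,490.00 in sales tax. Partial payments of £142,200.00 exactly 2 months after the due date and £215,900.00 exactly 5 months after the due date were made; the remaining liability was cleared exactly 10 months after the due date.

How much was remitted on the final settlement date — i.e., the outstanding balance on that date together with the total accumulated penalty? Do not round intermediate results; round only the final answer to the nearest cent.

Monthly rate = 10.8% ÷ 12 = 0.9%
Balance at month 2: £526,490.0000 × (1 + 0.009)^2 = £536,009.4657…
After £142,200.00 payment: £536,009.4657… − £142,200.00 = £393,809.4657…
Balance at month 5: £393,809.4657… × (1 + 0.009)^3 = £404,538.3041…
After £215,900.00 payment: £404,538.3041… − £215,900.00 = £188,638.3041…
Balance at month 10: £188,638.3041… × (1 + 0.009)^5 = £197,281.2061…
Penalty: 10 × 0.5% × £526,490.00 = £26,324.50
Final settlement = outstanding balance + penalty = £197,281.2061… + £26,324.50 = £223,605.71

£223,605.71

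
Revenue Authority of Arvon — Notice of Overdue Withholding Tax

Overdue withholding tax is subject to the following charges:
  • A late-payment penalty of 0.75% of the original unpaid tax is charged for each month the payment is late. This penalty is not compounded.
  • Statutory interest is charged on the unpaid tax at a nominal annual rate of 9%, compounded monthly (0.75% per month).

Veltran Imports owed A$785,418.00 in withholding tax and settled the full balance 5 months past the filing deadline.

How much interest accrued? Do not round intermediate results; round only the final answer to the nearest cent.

Interest: A$785,418.00 × ((1 + 0.0075)^5 − 1) = A$785,418.00 × 0.0380667… = A$29,898.2986…

A$29,898.30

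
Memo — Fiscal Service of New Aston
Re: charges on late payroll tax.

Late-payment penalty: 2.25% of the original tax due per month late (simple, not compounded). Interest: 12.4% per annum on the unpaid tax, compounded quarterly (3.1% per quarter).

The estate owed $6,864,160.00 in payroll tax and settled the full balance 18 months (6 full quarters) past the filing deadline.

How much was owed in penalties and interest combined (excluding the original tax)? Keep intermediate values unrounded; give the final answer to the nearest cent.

$4,159,851.50

Late-payment penalty: 18 × 2.25% × $6,864,160.00 = $2,779,984.80
Interest: $6,864,160.00 × ((1 + 0.031)^6 − 1) = $6,864,160.00 × 0.2010248… = $1,379,866.7033…
Penalties + interest = $2,779,984.8000 + $1,379,866.7033… = $4,159,851.50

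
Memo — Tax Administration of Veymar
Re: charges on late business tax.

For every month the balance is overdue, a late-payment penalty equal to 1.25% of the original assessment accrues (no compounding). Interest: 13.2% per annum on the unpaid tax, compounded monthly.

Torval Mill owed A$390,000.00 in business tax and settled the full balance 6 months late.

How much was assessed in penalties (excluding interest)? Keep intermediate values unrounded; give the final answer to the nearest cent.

A$29,250.00

Late-payment penalty: 6 × 1.25% × A$390,000.00 = A$29,250.00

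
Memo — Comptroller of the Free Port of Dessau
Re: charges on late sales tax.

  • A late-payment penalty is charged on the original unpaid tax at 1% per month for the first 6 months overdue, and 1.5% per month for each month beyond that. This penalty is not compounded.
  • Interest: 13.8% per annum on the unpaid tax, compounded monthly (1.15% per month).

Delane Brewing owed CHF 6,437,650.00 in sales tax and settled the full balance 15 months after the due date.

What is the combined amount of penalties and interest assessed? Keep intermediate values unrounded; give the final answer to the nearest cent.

Penalty, months 1–6: 6 × 1% × CHF 6,437,650.00 = CHF 386,259.00
Penalty, months 7–15: 9 × 1.5% × CHF 6,437,650.00 = CHF 869,082.75
Interest: CHF 6,437,650.00 × ((1 + 0.0115)^15 − 1) = CHF 6,437,650.00 × 0.1871027… = CHF 1,204,501.9401…
Penalties + interest = CHF 1,255,341.7500 + CHF 1,204,501.9401… = CHF 2,459,843.69

CHF 2,459,843.69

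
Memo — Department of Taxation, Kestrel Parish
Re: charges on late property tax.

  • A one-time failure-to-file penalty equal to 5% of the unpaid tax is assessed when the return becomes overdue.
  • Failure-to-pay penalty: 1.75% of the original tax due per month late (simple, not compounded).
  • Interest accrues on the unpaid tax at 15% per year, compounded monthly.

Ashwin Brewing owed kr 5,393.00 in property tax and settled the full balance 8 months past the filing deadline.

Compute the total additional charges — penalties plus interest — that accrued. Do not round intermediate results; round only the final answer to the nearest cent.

kr 1,588.16

Failure-to-file penalty: 5% × kr 5,393.00 = kr 269.65
Failure-to-pay penalty = 1.75% × kr 5,393.00 × 8 mo = kr 755.02
Interest (15%/yr ÷ 12 = 1.25%/month): kr 5,393.00 × ((1 + 0.0125)^8 − 1) = kr 563.4935…
Penalties + interest = kr 1,024.6700 + kr 563.4935… = kr 1,588.16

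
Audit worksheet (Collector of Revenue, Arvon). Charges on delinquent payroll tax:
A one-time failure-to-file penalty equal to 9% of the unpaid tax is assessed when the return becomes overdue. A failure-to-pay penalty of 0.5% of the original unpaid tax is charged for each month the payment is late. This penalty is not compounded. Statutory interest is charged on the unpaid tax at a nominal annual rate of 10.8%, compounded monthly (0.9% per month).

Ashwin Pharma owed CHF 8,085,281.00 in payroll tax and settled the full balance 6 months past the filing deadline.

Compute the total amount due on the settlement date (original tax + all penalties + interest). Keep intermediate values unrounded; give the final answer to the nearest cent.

Failure-to-file penalty: 9% × CHF 8,085,281.00 = CHF 727,675.29
Failure-to-pay penalty: 6 × 0.5% × CHF 8,085,281.00 = CHF 242,558.43
Interest: CHF 8,085,281.00 × ((1 + 0.009)^6 − 1) = CHF 8,085,281.00 × 0.0552297… = CHF 446,547.4724…
Total = CHF 8,085,281.00 + CHF 970,233.7200 + CHF 446,547.4724… = CHF 9,502,062.19

CHF 9,502,062.19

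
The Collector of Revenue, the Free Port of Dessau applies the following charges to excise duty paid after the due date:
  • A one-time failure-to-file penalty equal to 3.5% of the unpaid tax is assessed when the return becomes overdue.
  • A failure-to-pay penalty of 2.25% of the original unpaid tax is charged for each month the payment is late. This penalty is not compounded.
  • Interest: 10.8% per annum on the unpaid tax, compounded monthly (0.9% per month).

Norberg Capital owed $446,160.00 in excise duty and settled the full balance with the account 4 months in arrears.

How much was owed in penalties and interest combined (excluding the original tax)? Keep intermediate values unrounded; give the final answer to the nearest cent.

$72,049.90

Failure-to-file penalty: 3.5% × $446,160.00 = $15,615.60
Failure-to-pay penalty = 2.25% × $446,160.00 × 4 mo = $40,154.40
Interest: $446,160.00 × ((1 + 0.009)^4 − 1) = $446,160.00 × 0.0364889… = $16,279.8977…
Penalties + interest = $55,770.0000 + $16,279.8977… = $72,049.90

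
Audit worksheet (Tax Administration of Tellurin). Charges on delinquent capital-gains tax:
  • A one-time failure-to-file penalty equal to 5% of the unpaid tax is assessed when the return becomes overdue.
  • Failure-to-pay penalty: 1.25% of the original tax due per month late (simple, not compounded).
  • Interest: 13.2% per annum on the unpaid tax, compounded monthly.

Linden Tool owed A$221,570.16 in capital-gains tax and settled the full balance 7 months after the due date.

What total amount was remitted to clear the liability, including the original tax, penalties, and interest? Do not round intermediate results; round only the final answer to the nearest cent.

Failure-to-file penalty: 5% × A$221,570.16 = A$11,078.51…
Failure-to-pay penalty = 1.25% × A$221,570.16 × 7 mo = A$19,387.39…
Interest (13.2%/yr ÷ 12 = 1.1%/month): A$221,570.16 × ((1 + 0.011)^7 − 1) = A$17,634.3482…
Total = A$221,570.16 + A$30,465.8970 + A$17,634.3482… = A$269,670.41

A$269,670.41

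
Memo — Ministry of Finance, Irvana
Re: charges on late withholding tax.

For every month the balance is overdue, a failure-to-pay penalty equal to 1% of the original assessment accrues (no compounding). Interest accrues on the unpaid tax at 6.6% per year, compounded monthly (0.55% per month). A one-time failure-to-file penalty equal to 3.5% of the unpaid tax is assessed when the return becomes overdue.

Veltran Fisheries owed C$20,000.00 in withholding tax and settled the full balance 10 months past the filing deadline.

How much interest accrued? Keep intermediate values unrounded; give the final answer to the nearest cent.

Interest: C$20,000.00 × ((1 + 0.0055)^10 − 1) = C$20,000.00 × 0.0563814… = C$1,127.6282…

C$1,127.63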